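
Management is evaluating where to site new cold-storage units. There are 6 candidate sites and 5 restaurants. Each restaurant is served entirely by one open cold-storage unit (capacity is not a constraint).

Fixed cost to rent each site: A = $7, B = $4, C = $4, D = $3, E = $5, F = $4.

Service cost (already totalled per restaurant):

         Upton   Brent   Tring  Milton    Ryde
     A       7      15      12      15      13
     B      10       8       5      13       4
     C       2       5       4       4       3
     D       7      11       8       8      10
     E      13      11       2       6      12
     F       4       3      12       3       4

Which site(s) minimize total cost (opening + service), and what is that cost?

For any fixed open set, each restaurant goes to its cheapest open site; total = fixed + service.
{C}: Upton→C 2, Brent→C 5, Tring→C 4, Milton→C 4, Ryde→C 3. Service 18; fixed 4; total 22.
{C, F}: Upton→C 2, Brent→F 3, Tring→C 4, Milton→F 3, Ryde→C 3. Service 15; fixed 8; total 23.
{C, D}: service 18 + fixed 7 = 25
{A, B, C, D, E, F}: service 13 + fixed 27 = 40
No other subset beats 22.

Open C only; minimum total cost 22.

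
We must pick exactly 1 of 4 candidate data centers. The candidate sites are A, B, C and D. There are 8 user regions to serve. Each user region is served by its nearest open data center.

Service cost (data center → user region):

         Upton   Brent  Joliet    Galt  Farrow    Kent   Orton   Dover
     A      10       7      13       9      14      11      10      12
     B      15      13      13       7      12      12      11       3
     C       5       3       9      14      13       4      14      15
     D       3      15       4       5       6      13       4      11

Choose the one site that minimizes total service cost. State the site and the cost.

Choose D only; total service cost 61.

With exactly 1 open, each user region uses its cheapest among the chosen.
{D}: Upton→D 3, Brent→D 15, Joliet→D 4, Galt→D 5, Farrow→D 6, Kent→D 13, Orton→D 4, Dover→D 11. Service cost 61.
{C}: service cost 77
{A}: service cost 86
Among all 4 size-1 choices, {D} is lowest.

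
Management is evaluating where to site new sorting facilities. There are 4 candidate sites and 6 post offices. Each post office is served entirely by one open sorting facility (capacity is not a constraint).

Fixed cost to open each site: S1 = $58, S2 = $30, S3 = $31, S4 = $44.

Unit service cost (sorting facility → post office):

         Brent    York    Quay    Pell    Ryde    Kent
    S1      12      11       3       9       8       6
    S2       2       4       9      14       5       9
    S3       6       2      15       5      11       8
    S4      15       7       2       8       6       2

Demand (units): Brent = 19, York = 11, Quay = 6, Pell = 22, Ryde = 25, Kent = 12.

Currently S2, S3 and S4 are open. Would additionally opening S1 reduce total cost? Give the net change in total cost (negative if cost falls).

Current service cost with {S2, S3, S4}: 331.
Adding S1: each post office re-picks its cheapest; new service cost 331, saving 0.
Extra fixed cost: 58. Net change = 58 − 0 = 58.
(Totals: 436 → 494.)

No — net change +58 (cost rises by 58).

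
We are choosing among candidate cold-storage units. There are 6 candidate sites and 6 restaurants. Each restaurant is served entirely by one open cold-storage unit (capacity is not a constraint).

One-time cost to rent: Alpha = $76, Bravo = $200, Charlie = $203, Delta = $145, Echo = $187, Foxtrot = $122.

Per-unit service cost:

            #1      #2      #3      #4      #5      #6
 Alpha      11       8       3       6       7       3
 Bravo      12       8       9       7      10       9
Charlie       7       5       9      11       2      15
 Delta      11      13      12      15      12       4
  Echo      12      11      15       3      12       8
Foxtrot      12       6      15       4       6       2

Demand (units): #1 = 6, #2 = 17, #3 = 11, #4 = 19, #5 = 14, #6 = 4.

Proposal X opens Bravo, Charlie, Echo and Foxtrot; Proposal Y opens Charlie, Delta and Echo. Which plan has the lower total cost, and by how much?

Proposal Y is cheaper by 169.

Proposal X: {Bravo, Charlie, Echo, Foxtrot}: #1→Charlie 7·6=42, #2→Charlie 5·17=85, #3→Bravo 9·11=99, #4→Echo 3·19=57, #5→Charlie 2·14=28, #6→Foxtrot 2·4=8. Service 319; fixed 712; total 1031.
Proposal Y: {Charlie, Delta, Echo}: #1→Charlie 7·6=42, #2→Charlie 5·17=85, #3→Charlie 9·11=99, #4→Echo 3·19=57, #5→Charlie 2·14=28, #6→Delta 4·4=16. Service 327; fixed 535; total 862.
Difference: |1031 − 862| = 169.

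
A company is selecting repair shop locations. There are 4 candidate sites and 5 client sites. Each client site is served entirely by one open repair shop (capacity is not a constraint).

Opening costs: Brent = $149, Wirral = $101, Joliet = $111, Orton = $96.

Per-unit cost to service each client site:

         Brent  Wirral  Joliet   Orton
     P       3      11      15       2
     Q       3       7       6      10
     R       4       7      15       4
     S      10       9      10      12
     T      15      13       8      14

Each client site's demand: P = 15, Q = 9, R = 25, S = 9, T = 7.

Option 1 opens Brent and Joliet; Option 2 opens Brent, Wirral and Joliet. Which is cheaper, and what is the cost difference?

Option 1 is cheaper by 92.

Option 1: {Brent, Joliet}: P→Brent 3·15=45, Q→Brent 3·9=27, R→Brent 4·25=100, S→Brent 10·9=90, T→Joliet 8·7=56. Service 318; fixed 260; total 578.
Option 2: {Brent, Wirral, Joliet}: P→Brent 3·15=45, Q→Brent 3·9=27, R→Brent 4·25=100, S→Wirral 9·9=81, T→Joliet 8·7=56. Service 309; fixed 361; total 670.
Difference: |578 − 670| = 92.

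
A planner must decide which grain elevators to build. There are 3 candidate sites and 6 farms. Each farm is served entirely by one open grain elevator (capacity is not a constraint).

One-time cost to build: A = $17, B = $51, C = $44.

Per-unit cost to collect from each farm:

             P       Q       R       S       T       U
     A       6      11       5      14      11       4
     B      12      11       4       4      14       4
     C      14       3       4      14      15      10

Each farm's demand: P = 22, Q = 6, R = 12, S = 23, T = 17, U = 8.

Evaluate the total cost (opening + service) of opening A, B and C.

Each farm is assigned to its cheapest site among the open ones.
{A, B, C}: P→A 6·22=132, Q→C 3·6=18, R→B 4·12=48, S→B 4·23=92, T→A 11·17=187, U→A 4·8=32. Service 509; fixed 112; total 621.

Total cost: 621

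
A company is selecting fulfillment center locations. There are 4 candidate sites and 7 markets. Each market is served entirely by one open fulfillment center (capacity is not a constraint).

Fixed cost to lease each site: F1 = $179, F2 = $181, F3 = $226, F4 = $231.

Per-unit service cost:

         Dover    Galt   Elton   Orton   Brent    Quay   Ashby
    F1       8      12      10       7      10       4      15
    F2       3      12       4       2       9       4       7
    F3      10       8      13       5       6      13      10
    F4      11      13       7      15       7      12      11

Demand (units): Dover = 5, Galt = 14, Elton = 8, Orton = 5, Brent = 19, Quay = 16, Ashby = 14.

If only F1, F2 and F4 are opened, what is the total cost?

Each market is assigned to its cheapest site among the open ones.
{F1, F2, F4}: Dover→F2 3·5=15, Galt→F1 12·14=168, Elton→F2 4·8=32, Orton→F2 2·5=10, Brent→F4 7·19=133, Quay→F1 4·16=64, Ashby→F2 7·14=98. Service 520; fixed 591; total 1111.

Total cost: 1111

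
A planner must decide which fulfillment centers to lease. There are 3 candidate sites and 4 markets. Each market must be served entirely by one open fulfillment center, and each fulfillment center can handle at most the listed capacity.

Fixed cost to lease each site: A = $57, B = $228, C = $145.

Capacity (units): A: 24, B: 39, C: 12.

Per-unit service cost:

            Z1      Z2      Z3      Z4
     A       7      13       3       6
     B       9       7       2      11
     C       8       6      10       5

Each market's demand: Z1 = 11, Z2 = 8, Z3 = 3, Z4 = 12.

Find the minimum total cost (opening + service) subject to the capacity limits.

Open {A, C}: Z1→A 7·11=77, Z2→C 6·8=48, Z3→C 10·3=30, Z4→A 6·12=72.
Loads: A carries 23/24, C carries 11/12. Service 227; fixed 202; total 429.
Next best feasible plan costs 452.

Minimum total cost: 429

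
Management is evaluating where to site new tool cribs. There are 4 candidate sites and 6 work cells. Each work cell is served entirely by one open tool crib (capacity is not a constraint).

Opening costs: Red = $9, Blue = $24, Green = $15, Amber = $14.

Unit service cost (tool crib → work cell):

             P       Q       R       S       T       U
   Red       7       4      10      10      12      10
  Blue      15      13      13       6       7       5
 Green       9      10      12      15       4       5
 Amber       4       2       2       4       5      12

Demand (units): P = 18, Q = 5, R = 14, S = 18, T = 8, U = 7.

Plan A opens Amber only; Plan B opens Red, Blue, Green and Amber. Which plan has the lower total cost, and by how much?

Plan B is cheaper by 9.

Plan A: {Amber}: P→Amber 4·18=72, Q→Amber 2·5=10, R→Amber 2·14=28, S→Amber 4·18=72, T→Amber 5·8=40, U→Amber 12·7=84. Service 306; fixed 14; total 320.
Plan B: {Red, Blue, Green, Amber}: P→Amber 4·18=72, Q→Amber 2·5=10, R→Amber 2·14=28, S→Amber 4·18=72, T→Green 4·8=32, U→Blue 5·7=35. Service 249; fixed 62; total 311.
Difference: |320 − 311| = 9.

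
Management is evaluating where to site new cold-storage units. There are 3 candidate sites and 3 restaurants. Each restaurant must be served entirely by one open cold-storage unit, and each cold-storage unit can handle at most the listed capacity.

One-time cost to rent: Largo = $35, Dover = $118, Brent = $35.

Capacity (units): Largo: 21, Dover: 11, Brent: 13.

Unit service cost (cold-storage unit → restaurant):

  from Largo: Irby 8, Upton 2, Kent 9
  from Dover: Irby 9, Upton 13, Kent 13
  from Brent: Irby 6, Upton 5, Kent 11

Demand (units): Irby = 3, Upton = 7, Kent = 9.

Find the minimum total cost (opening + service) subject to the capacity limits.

Minimum total cost: 154

Open {Largo}: Irby→Largo 8·3=24, Upton→Largo 2·7=14, Kent→Largo 9·9=81.
Loads: Largo carries 19/21. Service 119; fixed 35; total 154.
Next best feasible plan costs 183.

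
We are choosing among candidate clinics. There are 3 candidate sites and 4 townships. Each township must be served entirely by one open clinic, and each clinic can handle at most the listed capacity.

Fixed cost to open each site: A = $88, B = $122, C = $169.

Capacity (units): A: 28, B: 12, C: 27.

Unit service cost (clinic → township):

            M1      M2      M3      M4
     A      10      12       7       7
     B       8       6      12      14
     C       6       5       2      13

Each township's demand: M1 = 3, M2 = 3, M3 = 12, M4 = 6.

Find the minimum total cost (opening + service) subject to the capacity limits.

Open {A}: M1→A 10·3=30, M2→A 12·3=36, M3→A 7·12=84, M4→A 7·6=42.
Loads: A carries 24/28. Service 192; fixed 88; total 280.
Next best feasible plan costs 304.

Minimum total cost: 280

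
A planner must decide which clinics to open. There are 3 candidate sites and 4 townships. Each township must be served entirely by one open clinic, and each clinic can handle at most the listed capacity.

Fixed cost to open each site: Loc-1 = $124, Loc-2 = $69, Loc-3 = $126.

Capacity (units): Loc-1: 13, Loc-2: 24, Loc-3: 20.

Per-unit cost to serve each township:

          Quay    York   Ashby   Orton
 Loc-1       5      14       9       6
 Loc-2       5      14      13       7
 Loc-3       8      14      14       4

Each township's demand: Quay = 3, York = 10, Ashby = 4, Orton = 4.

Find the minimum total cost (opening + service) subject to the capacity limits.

Open {Loc-2}: Quay→Loc-2 5·3=15, York→Loc-2 14·10=140, Ashby→Loc-2 13·4=52, Orton→Loc-2 7·4=28.
Loads: Loc-2 carries 21/24. Service 235; fixed 69; total 304.
Next best feasible plan costs 408.

Minimum total cost: 304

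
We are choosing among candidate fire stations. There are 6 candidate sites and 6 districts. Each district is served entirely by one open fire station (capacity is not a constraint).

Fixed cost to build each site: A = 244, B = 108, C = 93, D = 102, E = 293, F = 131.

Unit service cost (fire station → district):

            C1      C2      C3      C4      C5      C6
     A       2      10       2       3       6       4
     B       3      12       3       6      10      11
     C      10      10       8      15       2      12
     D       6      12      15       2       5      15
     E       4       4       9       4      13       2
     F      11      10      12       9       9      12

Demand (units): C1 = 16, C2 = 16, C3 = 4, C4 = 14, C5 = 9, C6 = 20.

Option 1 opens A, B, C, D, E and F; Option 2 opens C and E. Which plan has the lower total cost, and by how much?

Option 1: {A, B, C, D, E, F}: C1→A 2·16=32, C2→E 4·16=64, C3→A 2·4=8, C4→D 2·14=28, C5→C 2·9=18, C6→E 2·20=40. Service 190; fixed 971; total 1161.
Option 2: {C, E}: C1→E 4·16=64, C2→E 4·16=64, C3→C 8·4=32, C4→E 4·14=56, C5→C 2·9=18, C6→E 2·20=40. Service 274; fixed 386; total 660.
Difference: |1161 − 660| = 501.

Option 2 is cheaper by 501.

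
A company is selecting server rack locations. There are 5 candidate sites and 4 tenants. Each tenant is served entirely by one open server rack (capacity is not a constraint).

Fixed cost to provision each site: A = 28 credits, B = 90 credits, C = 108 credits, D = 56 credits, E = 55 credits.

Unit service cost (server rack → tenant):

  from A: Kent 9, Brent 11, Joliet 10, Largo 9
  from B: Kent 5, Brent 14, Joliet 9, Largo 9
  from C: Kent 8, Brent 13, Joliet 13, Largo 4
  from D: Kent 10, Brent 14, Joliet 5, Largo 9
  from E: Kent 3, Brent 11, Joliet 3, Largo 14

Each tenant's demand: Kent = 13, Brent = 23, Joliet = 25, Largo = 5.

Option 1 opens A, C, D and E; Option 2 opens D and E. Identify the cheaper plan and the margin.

Option 1: {A, C, D, E}: Kent→E 3·13=39, Brent→A 11·23=253, Joliet→E 3·25=75, Largo→C 4·5=20. Service 387; fixed 247; total 634.
Option 2: {D, E}: Kent→E 3·13=39, Brent→E 11·23=253, Joliet→E 3·25=75, Largo→D 9·5=45. Service 412; fixed 111; total 523.
Difference: |634 − 523| = 111.

Option 2 is cheaper by 111.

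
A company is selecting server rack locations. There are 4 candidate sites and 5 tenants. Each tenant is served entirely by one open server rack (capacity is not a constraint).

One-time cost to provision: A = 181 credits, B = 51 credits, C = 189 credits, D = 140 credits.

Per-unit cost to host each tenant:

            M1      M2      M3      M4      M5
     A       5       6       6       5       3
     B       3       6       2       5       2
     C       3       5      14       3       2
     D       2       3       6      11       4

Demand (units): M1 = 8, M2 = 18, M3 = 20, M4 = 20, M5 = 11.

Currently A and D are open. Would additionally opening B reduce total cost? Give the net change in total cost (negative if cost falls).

Yes — net change −40 (cost falls by 40).

Current service cost with {A, D}: 323.
Adding B: each tenant re-picks its cheapest; new service cost 232, saving 91.
Extra fixed cost: 51. Net change = 51 − 91 = -40.
(Totals: 644 → 604.)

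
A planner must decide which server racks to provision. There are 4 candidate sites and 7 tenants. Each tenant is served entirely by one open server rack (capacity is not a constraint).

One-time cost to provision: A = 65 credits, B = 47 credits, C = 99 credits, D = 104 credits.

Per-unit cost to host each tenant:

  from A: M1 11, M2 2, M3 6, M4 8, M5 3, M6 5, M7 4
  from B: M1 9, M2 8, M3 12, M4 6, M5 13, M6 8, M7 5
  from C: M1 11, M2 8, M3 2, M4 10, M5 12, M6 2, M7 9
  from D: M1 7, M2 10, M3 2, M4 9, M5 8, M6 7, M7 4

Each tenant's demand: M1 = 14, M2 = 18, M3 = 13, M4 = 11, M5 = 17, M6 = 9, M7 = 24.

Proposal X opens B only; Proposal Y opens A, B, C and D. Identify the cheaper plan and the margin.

Proposal Y is cheaper by 246.

Proposal X: {B}: M1→B 9·14=126, M2→B 8·18=144, M3→B 12·13=156, M4→B 6·11=66, M5→B 13·17=221, M6→B 8·9=72, M7→B 5·24=120. Service 905; fixed 47; total 952.
Proposal Y: {A, B, C, D}: M1→D 7·14=98, M2→A 2·18=36, M3→C 2·13=26, M4→B 6·11=66, M5→A 3·17=51, M6→C 2·9=18, M7→A 4·24=96. Service 391; fixed 315; total 706.
Difference: |952 − 706| = 246.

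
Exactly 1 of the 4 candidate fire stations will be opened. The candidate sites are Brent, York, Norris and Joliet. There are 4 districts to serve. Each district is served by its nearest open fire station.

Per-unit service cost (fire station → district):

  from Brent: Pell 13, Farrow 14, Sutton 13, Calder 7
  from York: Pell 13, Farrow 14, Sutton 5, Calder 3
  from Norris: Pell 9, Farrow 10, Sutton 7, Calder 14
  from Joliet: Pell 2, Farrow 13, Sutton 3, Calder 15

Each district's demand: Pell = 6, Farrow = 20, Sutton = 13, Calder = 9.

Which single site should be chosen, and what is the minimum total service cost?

With exactly 1 open, each district uses its cheapest among the chosen.
{Joliet}: Pell→Joliet 2·6=12, Farrow→Joliet 13·20=260, Sutton→Joliet 3·13=39, Calder→Joliet 15·9=135. Service cost 446.
{York}: service cost 450
{Norris}: service cost 471
Among all 4 size-1 choices, {Joliet} is lowest.

Choose Joliet only; total service cost 446.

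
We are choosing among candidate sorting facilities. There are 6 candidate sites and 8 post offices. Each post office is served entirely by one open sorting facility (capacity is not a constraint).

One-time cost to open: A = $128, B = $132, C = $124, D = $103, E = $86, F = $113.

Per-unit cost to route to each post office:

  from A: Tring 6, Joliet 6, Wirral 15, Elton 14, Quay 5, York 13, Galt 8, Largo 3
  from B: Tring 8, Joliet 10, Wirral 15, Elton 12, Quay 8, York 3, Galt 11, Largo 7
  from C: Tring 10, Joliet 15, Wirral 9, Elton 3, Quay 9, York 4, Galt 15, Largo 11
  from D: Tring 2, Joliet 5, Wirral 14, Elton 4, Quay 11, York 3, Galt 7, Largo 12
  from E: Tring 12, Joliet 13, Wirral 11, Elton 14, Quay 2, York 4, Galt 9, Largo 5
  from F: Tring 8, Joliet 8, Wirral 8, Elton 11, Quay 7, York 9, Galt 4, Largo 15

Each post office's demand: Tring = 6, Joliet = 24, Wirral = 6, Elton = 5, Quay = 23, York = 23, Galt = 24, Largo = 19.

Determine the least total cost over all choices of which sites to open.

Minimum total cost: 785

For any fixed open set, each post office goes to its cheapest open site; total = fixed + service.
{D, E}: Tring→D 2·6=12, Joliet→D 5·24=120, Wirral→E 11·6=66, Elton→D 4·5=20, Quay→E 2·23=46, York→D 3·23=69, Galt→D 7·24=168, Largo→E 5·19=95. Service 596; fixed 189; total 785.
{D, E, F}: service 506 + fixed 302 = 808
{E, F}: service 672 + fixed 199 = 871
{A, B, C, D, E, F}: service 463 + fixed 686 = 1149
No other subset beats 785.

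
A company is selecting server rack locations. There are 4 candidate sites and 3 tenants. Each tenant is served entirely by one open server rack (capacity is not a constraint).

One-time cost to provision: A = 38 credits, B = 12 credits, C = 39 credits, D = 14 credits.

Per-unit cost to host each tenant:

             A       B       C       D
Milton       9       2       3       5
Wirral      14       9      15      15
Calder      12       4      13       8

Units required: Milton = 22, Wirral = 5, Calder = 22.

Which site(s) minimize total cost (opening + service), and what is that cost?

Open B only; minimum total cost 189.

For any fixed open set, each tenant goes to its cheapest open site; total = fixed + service.
{B}: Milton→B 2·22=44, Wirral→B 9·5=45, Calder→B 4·22=88. Service 177; fixed 12; total 189.
{B, D}: service 177 + fixed 26 = 203
{A, B}: service 177 + fixed 50 = 227
{A, B, C, D}: service 177 + fixed 103 = 280
No other subset beats 189.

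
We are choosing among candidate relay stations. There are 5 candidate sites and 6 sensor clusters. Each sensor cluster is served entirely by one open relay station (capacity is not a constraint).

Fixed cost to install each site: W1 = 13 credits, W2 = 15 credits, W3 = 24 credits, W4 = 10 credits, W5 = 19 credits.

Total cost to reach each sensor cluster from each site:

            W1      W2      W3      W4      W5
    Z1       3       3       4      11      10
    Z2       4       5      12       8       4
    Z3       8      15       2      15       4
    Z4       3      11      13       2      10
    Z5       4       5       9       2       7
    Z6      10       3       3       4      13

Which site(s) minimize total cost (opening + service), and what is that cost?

Open W1 only; minimum total cost 45.

For any fixed open set, each sensor cluster goes to its cheapest open site; total = fixed + service.
{W1}: Z1→W1 3, Z2→W1 4, Z3→W1 8, Z4→W1 3, Z5→W1 4, Z6→W1 10. Service 32; fixed 13; total 45.
{W1, W4}: Z1→W1 3, Z2→W1 4, Z3→W1 8, Z4→W4 2, Z5→W4 2, Z6→W4 4. Service 23; fixed 23; total 46.
{W4}: service 42 + fixed 10 = 52
{W1, W2, W3, W4, W5}: service 16 + fixed 81 = 97
No other subset beats 45.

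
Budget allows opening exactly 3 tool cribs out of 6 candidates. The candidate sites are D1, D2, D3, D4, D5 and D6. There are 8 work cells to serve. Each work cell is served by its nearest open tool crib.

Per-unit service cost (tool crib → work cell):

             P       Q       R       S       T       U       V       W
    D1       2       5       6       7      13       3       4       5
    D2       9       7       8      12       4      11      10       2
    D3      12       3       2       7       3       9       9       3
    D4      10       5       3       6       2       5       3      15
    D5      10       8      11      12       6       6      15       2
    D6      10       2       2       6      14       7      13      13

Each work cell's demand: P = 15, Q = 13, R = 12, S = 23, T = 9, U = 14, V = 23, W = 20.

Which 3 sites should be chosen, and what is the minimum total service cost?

With exactly 3 open, each work cell uses its cheapest among the chosen.
{D1, D3, D4}: P→D1 2·15=30, Q→D3 3·13=39, R→D3 2·12=24, S→D4 6·23=138, T→D4 2·9=18, U→D1 3·14=42, V→D4 3·23=69, W→D3 3·20=60. Service cost 420.
{D1, D2, D6}: service cost 428
{D1, D2, D4}: service cost 438
Among all 20 size-3 choices, {D1, D3, D4} is lowest.

Choose D1, D3 and D4; total service cost 420.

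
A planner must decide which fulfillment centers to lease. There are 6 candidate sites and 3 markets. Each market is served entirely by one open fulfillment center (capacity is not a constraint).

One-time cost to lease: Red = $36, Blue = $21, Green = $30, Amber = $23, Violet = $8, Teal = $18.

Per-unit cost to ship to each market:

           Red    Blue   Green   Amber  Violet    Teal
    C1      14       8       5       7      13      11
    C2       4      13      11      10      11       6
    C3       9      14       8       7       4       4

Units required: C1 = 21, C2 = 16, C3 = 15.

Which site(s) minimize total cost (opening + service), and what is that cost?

Open Red, Green and Violet; minimum total cost 303.

For any fixed open set, each market goes to its cheapest open site; total = fixed + service.
{Red, Green, Violet}: C1→Green 5·21=105, C2→Red 4·16=64, C3→Violet 4·15=60. Service 229; fixed 74; total 303.
{Green, Teal}: C1→Green 5·21=105, C2→Teal 6·16=96, C3→Teal 4·15=60. Service 261; fixed 48; total 309.
{Red, Green, Teal}: service 229 + fixed 84 = 313
{Red, Blue, Green, Amber, Violet, Teal}: service 229 + fixed 136 = 365
No other subset beats 303.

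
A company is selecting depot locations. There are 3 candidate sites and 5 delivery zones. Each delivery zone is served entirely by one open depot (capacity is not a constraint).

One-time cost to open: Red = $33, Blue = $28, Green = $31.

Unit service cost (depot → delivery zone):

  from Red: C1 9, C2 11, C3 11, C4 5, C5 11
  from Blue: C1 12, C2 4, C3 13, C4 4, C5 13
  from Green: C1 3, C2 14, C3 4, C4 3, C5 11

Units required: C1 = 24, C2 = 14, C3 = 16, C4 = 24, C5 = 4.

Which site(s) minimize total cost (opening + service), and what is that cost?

For any fixed open set, each delivery zone goes to its cheapest open site; total = fixed + service.
{Blue, Green}: C1→Green 3·24=72, C2→Blue 4·14=56, C3→Green 4·16=64, C4→Green 3·24=72, C5→Green 11·4=44. Service 308; fixed 59; total 367.
{Red, Blue, Green}: service 308 + fixed 92 = 400
{Red, Green}: service 406 + fixed 64 = 470
{Blue}: service 700 + fixed 28 = 728
(All 7 nonempty subsets were checked; Blue and Green is lowest.)

Open Blue and Green; minimum total cost 367.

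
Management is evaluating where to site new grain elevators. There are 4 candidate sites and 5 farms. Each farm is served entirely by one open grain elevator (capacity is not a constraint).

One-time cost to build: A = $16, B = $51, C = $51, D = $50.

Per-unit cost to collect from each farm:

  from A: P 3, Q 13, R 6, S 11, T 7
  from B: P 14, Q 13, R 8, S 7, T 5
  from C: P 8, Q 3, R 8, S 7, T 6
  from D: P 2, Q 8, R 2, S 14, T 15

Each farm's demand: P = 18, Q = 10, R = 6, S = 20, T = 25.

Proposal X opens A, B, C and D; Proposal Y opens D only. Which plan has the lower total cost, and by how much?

Proposal X is cheaper by 322.

Proposal X: {A, B, C, D}: P→D 2·18=36, Q→C 3·10=30, R→D 2·6=12, S→B 7·20=140, T→B 5·25=125. Service 343; fixed 168; total 511.
Proposal Y: {D}: P→D 2·18=36, Q→D 8·10=80, R→D 2·6=12, S→D 14·20=280, T→D 15·25=375. Service 783; fixed 50; total 833.
Difference: |511 − 833| = 322.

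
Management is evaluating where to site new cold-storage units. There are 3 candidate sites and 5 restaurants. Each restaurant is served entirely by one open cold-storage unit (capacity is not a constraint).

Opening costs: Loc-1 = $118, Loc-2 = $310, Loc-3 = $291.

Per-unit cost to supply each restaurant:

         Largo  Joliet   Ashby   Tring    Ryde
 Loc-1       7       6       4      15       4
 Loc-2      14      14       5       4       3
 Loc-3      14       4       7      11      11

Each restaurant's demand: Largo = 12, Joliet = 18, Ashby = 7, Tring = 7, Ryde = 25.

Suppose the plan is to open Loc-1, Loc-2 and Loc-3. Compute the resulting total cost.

Each restaurant is assigned to its cheapest site among the open ones.
{Loc-1, Loc-2, Loc-3}: Largo→Loc-1 7·12=84, Joliet→Loc-3 4·18=72, Ashby→Loc-1 4·7=28, Tring→Loc-2 4·7=28, Ryde→Loc-2 3·25=75. Service 287; fixed 719; total 1006.

Total cost: 1006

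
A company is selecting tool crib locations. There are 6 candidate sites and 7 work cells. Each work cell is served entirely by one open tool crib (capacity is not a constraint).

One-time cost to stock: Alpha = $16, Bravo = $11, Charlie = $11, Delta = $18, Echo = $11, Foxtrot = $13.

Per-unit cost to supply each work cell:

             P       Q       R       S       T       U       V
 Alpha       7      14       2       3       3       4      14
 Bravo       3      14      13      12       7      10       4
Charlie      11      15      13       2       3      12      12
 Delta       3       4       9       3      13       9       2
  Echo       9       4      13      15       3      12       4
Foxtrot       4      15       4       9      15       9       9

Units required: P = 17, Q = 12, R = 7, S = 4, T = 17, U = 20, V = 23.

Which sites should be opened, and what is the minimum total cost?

Open Alpha and Delta; minimum total cost 336.

For any fixed open set, each work cell goes to its cheapest open site; total = fixed + service.
{Alpha, Delta}: P→Delta 3·17=51, Q→Delta 4·12=48, R→Alpha 2·7=14, S→Alpha 3·4=12, T→Alpha 3·17=51, U→Alpha 4·20=80, V→Delta 2·23=46. Service 302; fixed 34; total 336.
{Alpha, Charlie, Delta}: service 298 + fixed 45 = 343
{Alpha, Bravo, Delta}: P→Bravo 3·17=51, Q→Delta 4·12=48, R→Alpha 2·7=14, S→Alpha 3·4=12, T→Alpha 3·17=51, U→Alpha 4·20=80, V→Delta 2·23=46. Service 302; fixed 45; total 347.
{Alpha, Bravo, Charlie, Delta, Echo, Foxtrot}: P→Bravo 3·17=51, Q→Delta 4·12=48, R→Alpha 2·7=14, S→Charlie 2·4=8, T→Alpha 3·17=51, U→Alpha 4·20=80, V→Delta 2·23=46. Service 298; fixed 80; total 378.
No other subset beats 336.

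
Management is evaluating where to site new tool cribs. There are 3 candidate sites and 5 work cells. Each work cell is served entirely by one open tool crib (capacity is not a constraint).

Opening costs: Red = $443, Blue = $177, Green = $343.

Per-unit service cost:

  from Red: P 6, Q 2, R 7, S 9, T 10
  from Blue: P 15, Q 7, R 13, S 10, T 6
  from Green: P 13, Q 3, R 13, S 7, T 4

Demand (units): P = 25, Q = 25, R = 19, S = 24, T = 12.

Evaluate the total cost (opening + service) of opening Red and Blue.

Total cost: 1241

Each work cell is assigned to its cheapest site among the open ones.
{Red, Blue}: P→Red 6·25=150, Q→Red 2·25=50, R→Red 7·19=133, S→Red 9·24=216, T→Blue 6·12=72. Service 621; fixed 620; total 1241.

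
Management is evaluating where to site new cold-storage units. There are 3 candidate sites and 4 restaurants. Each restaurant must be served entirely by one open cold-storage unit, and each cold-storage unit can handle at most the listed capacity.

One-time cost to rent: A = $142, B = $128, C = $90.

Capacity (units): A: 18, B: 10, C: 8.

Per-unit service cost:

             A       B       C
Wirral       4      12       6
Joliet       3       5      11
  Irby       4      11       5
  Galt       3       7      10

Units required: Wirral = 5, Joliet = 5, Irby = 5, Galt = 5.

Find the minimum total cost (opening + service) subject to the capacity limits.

Open {A, C}: Wirral→A 4·5=20, Joliet→A 3·5=15, Irby→C 5·5=25, Galt→A 3·5=15.
Loads: A carries 15/18, C carries 5/8. Service 75; fixed 232; total 307.
Next best feasible plan costs 312.

Minimum total cost: 307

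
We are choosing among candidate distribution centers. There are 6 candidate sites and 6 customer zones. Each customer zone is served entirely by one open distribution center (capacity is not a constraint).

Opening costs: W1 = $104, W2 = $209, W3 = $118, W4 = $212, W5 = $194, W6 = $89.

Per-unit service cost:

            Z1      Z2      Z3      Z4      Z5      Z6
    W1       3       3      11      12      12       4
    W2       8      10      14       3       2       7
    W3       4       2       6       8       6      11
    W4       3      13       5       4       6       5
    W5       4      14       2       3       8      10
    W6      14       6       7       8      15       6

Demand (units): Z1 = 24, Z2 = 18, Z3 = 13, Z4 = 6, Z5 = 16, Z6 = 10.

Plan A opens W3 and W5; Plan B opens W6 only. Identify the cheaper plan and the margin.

Plan A is cheaper by 288.

Plan A: {W3, W5}: Z1→W3 4·24=96, Z2→W3 2·18=36, Z3→W5 2·13=26, Z4→W5 3·6=18, Z5→W3 6·16=96, Z6→W5 10·10=100. Service 372; fixed 312; total 684.
Plan B: {W6}: Z1→W6 14·24=336, Z2→W6 6·18=108, Z3→W6 7·13=91, Z4→W6 8·6=48, Z5→W6 15·16=240, Z6→W6 6·10=60. Service 883; fixed 89; total 972.
Difference: |684 − 972| = 288.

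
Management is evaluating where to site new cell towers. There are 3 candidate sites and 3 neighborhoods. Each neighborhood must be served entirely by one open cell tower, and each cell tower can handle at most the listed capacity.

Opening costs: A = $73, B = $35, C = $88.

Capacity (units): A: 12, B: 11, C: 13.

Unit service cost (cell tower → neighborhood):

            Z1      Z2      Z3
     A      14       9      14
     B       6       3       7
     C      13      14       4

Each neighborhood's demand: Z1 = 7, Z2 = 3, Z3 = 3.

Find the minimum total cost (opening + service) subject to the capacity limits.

Minimum total cost: 186

Open {B, C}: Z1→B 6·7=42, Z2→B 3·3=9, Z3→C 4·3=12.
Loads: B carries 10/11, C carries 3/13. Service 63; fixed 123; total 186.
Next best feasible plan costs 198.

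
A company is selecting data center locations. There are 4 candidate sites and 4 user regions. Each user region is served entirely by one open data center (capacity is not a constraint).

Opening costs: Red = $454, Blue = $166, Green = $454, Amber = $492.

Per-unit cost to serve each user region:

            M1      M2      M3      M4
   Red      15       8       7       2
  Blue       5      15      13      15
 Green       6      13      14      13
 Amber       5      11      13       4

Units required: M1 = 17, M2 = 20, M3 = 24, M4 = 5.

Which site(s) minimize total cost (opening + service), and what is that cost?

Open Blue only; minimum total cost 938.

For any fixed open set, each user region goes to its cheapest open site; total = fixed + service.
{Blue}: M1→Blue 5·17=85, M2→Blue 15·20=300, M3→Blue 13·24=312, M4→Blue 15·5=75. Service 772; fixed 166; total 938.
{Red, Blue}: M1→Blue 5·17=85, M2→Red 8·20=160, M3→Red 7·24=168, M4→Red 2·5=10. Service 423; fixed 620; total 1043.
{Red}: service 593 + fixed 454 = 1047
{Red, Blue, Green, Amber}: M1→Blue 5·17=85, M2→Red 8·20=160, M3→Red 7·24=168, M4→Red 2·5=10. Service 423; fixed 1566; total 1989.
(All 15 nonempty subsets were checked; Blue only is lowest.)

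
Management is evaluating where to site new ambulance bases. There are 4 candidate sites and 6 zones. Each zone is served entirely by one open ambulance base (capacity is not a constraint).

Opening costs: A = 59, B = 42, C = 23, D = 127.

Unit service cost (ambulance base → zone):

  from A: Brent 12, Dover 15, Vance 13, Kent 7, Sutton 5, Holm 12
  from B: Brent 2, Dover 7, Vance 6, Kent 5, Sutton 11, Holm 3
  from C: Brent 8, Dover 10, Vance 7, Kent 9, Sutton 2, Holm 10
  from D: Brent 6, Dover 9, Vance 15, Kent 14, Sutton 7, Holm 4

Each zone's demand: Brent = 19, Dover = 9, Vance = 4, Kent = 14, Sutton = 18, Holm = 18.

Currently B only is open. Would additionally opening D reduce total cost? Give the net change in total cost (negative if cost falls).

Current service cost with {B}: 447.
Adding D: each zone re-picks its cheapest; new service cost 375, saving 72.
Extra fixed cost: 127. Net change = 127 − 72 = 55.
(Totals: 489 → 544.)

No — net change +55 (cost rises by 55).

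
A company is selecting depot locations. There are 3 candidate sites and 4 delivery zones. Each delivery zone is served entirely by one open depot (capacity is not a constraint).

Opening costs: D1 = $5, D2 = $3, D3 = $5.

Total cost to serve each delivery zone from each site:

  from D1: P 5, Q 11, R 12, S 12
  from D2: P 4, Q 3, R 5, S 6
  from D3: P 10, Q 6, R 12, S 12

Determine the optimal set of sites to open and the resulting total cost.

For any fixed open set, each delivery zone goes to its cheapest open site; total = fixed + service.
{D2}: P→D2 4, Q→D2 3, R→D2 5, S→D2 6. Service 18; fixed 3; total 21.
{D1, D2}: P→D2 4, Q→D2 3, R→D2 5, S→D2 6. Service 18; fixed 8; total 26.
{D2, D3}: P→D2 4, Q→D2 3, R→D2 5, S→D2 6. Service 18; fixed 8; total 26.
{D1, D2, D3}: P→D2 4, Q→D2 3, R→D2 5, S→D2 6. Service 18; fixed 13; total 31.
(All 7 nonempty subsets were checked; D2 only is lowest.)

Open D2 only; minimum total cost 21.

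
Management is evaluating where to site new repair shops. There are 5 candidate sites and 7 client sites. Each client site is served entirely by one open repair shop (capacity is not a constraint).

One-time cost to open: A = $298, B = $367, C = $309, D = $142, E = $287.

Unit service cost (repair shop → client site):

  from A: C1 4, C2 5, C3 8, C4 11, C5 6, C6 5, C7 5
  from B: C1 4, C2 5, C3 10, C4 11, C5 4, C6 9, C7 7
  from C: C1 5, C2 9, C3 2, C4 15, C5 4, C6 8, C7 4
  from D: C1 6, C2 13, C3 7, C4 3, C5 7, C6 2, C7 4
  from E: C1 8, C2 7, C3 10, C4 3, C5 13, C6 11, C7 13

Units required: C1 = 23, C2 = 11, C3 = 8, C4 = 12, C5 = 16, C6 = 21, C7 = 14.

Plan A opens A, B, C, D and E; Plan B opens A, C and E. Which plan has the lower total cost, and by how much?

Plan A: {A, B, C, D, E}: C1→A 4·23=92, C2→A 5·11=55, C3→C 2·8=16, C4→D 3·12=36, C5→B 4·16=64, C6→D 2·21=42, C7→C 4·14=56. Service 361; fixed 1403; total 1764.
Plan B: {A, C, E}: C1→A 4·23=92, C2→A 5·11=55, C3→C 2·8=16, C4→E 3·12=36, C5→C 4·16=64, C6→A 5·21=105, C7→C 4·14=56. Service 424; fixed 894; total 1318.
Difference: |1764 − 1318| = 446.

Plan B is cheaper by 446.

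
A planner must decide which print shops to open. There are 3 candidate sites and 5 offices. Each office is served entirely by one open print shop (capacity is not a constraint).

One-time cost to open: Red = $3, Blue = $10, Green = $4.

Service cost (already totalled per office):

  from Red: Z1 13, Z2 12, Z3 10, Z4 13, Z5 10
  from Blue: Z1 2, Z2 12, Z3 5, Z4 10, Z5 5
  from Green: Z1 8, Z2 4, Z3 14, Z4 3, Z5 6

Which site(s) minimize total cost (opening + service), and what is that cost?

Open Blue and Green; minimum total cost 33.

For any fixed open set, each office goes to its cheapest open site; total = fixed + service.
{Blue, Green}: Z1→Blue 2, Z2→Green 4, Z3→Blue 5, Z4→Green 3, Z5→Blue 5. Service 19; fixed 14; total 33.
{Red, Blue, Green}: Z1→Blue 2, Z2→Green 4, Z3→Blue 5, Z4→Green 3, Z5→Blue 5. Service 19; fixed 17; total 36.
{Red, Green}: Z1→Green 8, Z2→Green 4, Z3→Red 10, Z4→Green 3, Z5→Green 6. Service 31; fixed 7; total 38.
{Red}: service 58 + fixed 3 = 61
No other subset beats 33.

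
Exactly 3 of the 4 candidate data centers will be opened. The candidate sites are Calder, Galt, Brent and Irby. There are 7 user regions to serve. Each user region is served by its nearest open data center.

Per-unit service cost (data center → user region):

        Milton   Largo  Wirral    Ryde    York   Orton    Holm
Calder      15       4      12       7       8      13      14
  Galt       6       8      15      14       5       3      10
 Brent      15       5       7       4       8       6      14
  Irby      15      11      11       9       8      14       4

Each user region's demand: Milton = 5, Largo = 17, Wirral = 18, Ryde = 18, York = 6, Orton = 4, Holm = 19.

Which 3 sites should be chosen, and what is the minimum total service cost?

Choose Galt, Brent and Irby; total service cost 431.

With exactly 3 open, each user region uses its cheapest among the chosen.
{Galt, Brent, Irby}: Milton→Galt 6·5=30, Largo→Brent 5·17=85, Wirral→Brent 7·18=126, Ryde→Brent 4·18=72, York→Galt 5·6=30, Orton→Galt 3·4=12, Holm→Irby 4·19=76. Service cost 431.
{Calder, Brent, Irby}: service cost 489
{Calder, Galt, Brent}: service cost 528
Among all 4 size-3 choices, {Galt, Brent, Irby} is lowest.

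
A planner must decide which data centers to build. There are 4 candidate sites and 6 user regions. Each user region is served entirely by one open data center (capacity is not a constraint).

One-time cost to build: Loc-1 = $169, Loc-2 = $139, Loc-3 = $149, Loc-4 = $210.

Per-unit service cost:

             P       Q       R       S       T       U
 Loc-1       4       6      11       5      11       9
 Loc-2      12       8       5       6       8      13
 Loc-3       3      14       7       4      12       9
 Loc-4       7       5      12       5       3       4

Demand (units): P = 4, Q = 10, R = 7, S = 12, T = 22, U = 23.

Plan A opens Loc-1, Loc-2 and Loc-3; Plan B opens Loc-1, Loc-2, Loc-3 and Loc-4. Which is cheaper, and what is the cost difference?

Plan A: {Loc-1, Loc-2, Loc-3}: P→Loc-3 3·4=12, Q→Loc-1 6·10=60, R→Loc-2 5·7=35, S→Loc-3 4·12=48, T→Loc-2 8·22=176, U→Loc-1 9·23=207. Service 538; fixed 457; total 995.
Plan B: {Loc-1, Loc-2, Loc-3, Loc-4}: P→Loc-3 3·4=12, Q→Loc-4 5·10=50, R→Loc-2 5·7=35, S→Loc-3 4·12=48, T→Loc-4 3·22=66, U→Loc-4 4·23=92. Service 303; fixed 667; total 970.
Difference: |995 − 970| = 25.

Plan B is cheaper by 25.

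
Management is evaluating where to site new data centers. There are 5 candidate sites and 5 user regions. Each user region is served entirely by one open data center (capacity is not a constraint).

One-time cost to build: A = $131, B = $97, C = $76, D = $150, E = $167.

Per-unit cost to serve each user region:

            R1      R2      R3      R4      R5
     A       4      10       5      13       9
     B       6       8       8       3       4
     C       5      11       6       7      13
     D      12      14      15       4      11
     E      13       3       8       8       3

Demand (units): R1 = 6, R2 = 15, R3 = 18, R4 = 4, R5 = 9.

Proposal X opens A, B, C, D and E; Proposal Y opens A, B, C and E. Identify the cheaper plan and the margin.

Proposal X: {A, B, C, D, E}: R1→A 4·6=24, R2→E 3·15=45, R3→A 5·18=90, R4→B 3·4=12, R5→E 3·9=27. Service 198; fixed 621; total 819.
Proposal Y: {A, B, C, E}: R1→A 4·6=24, R2→E 3·15=45, R3→A 5·18=90, R4→B 3·4=12, R5→E 3·9=27. Service 198; fixed 471; total 669.
Difference: |819 − 669| = 150.

Proposal Y is cheaper by 150.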